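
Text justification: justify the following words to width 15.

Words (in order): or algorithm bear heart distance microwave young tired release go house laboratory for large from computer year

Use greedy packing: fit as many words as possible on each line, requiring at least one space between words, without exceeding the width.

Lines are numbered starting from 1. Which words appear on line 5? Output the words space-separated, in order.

Line 1: ['or', 'algorithm'] (min_width=12, slack=3)
Line 2: ['bear', 'heart'] (min_width=10, slack=5)
Line 3: ['distance'] (min_width=8, slack=7)
Line 4: ['microwave', 'young'] (min_width=15, slack=0)
Line 5: ['tired', 'release'] (min_width=13, slack=2)
Line 6: ['go', 'house'] (min_width=8, slack=7)
Line 7: ['laboratory', 'for'] (min_width=14, slack=1)
Line 8: ['large', 'from'] (min_width=10, slack=5)
Line 9: ['computer', 'year'] (min_width=13, slack=2)

Answer: tired release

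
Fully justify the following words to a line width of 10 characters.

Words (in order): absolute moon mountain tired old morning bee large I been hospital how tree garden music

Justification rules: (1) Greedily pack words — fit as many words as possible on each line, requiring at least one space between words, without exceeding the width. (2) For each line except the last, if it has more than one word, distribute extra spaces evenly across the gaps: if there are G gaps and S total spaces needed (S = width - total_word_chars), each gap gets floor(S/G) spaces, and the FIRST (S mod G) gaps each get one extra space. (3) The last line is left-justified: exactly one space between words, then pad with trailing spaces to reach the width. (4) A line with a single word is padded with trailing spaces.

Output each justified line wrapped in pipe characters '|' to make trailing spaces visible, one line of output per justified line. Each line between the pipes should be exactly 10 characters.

Answer: |absolute  |
|moon      |
|mountain  |
|tired  old|
|morning   |
|bee  large|
|I     been|
|hospital  |
|how   tree|
|garden    |
|music     |

Derivation:
Line 1: ['absolute'] (min_width=8, slack=2)
Line 2: ['moon'] (min_width=4, slack=6)
Line 3: ['mountain'] (min_width=8, slack=2)
Line 4: ['tired', 'old'] (min_width=9, slack=1)
Line 5: ['morning'] (min_width=7, slack=3)
Line 6: ['bee', 'large'] (min_width=9, slack=1)
Line 7: ['I', 'been'] (min_width=6, slack=4)
Line 8: ['hospital'] (min_width=8, slack=2)
Line 9: ['how', 'tree'] (min_width=8, slack=2)
Line 10: ['garden'] (min_width=6, slack=4)
Line 11: ['music'] (min_width=5, slack=5)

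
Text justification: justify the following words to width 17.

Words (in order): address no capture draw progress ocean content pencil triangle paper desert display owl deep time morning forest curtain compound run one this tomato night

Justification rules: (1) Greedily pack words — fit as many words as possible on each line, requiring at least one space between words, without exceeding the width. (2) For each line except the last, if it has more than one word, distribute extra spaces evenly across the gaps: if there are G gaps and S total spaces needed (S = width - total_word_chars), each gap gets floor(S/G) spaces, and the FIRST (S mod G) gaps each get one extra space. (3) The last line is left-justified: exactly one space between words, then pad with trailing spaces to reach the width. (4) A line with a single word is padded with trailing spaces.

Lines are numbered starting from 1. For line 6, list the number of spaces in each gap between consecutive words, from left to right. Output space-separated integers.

Line 1: ['address', 'no'] (min_width=10, slack=7)
Line 2: ['capture', 'draw'] (min_width=12, slack=5)
Line 3: ['progress', 'ocean'] (min_width=14, slack=3)
Line 4: ['content', 'pencil'] (min_width=14, slack=3)
Line 5: ['triangle', 'paper'] (min_width=14, slack=3)
Line 6: ['desert', 'display'] (min_width=14, slack=3)
Line 7: ['owl', 'deep', 'time'] (min_width=13, slack=4)
Line 8: ['morning', 'forest'] (min_width=14, slack=3)
Line 9: ['curtain', 'compound'] (min_width=16, slack=1)
Line 10: ['run', 'one', 'this'] (min_width=12, slack=5)
Line 11: ['tomato', 'night'] (min_width=12, slack=5)

Answer: 4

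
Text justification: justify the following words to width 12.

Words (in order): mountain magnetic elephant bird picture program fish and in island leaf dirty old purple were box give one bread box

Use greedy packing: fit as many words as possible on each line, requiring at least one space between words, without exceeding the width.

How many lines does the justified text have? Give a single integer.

Answer: 11

Derivation:
Line 1: ['mountain'] (min_width=8, slack=4)
Line 2: ['magnetic'] (min_width=8, slack=4)
Line 3: ['elephant'] (min_width=8, slack=4)
Line 4: ['bird', 'picture'] (min_width=12, slack=0)
Line 5: ['program', 'fish'] (min_width=12, slack=0)
Line 6: ['and', 'in'] (min_width=6, slack=6)
Line 7: ['island', 'leaf'] (min_width=11, slack=1)
Line 8: ['dirty', 'old'] (min_width=9, slack=3)
Line 9: ['purple', 'were'] (min_width=11, slack=1)
Line 10: ['box', 'give', 'one'] (min_width=12, slack=0)
Line 11: ['bread', 'box'] (min_width=9, slack=3)
Total lines: 11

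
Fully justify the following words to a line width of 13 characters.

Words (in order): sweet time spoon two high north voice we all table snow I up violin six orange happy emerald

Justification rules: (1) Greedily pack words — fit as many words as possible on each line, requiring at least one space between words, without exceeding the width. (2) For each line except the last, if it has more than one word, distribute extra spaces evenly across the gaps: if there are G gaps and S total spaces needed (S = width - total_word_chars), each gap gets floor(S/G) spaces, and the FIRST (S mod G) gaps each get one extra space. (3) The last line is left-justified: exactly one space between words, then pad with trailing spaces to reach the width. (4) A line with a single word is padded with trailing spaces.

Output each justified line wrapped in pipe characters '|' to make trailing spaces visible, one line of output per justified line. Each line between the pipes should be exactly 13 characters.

Answer: |sweet    time|
|spoon     two|
|high    north|
|voice  we all|
|table  snow I|
|up violin six|
|orange  happy|
|emerald      |

Derivation:
Line 1: ['sweet', 'time'] (min_width=10, slack=3)
Line 2: ['spoon', 'two'] (min_width=9, slack=4)
Line 3: ['high', 'north'] (min_width=10, slack=3)
Line 4: ['voice', 'we', 'all'] (min_width=12, slack=1)
Line 5: ['table', 'snow', 'I'] (min_width=12, slack=1)
Line 6: ['up', 'violin', 'six'] (min_width=13, slack=0)
Line 7: ['orange', 'happy'] (min_width=12, slack=1)
Line 8: ['emerald'] (min_width=7, slack=6)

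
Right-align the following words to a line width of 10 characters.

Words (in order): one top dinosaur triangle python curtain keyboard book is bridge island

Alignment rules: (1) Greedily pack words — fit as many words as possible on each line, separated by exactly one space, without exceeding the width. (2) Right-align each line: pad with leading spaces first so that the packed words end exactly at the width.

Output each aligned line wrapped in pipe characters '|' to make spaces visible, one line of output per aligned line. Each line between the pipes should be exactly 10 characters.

Answer: |   one top|
|  dinosaur|
|  triangle|
|    python|
|   curtain|
|  keyboard|
|   book is|
|    bridge|
|    island|

Derivation:
Line 1: ['one', 'top'] (min_width=7, slack=3)
Line 2: ['dinosaur'] (min_width=8, slack=2)
Line 3: ['triangle'] (min_width=8, slack=2)
Line 4: ['python'] (min_width=6, slack=4)
Line 5: ['curtain'] (min_width=7, slack=3)
Line 6: ['keyboard'] (min_width=8, slack=2)
Line 7: ['book', 'is'] (min_width=7, slack=3)
Line 8: ['bridge'] (min_width=6, slack=4)
Line 9: ['island'] (min_width=6, slack=4)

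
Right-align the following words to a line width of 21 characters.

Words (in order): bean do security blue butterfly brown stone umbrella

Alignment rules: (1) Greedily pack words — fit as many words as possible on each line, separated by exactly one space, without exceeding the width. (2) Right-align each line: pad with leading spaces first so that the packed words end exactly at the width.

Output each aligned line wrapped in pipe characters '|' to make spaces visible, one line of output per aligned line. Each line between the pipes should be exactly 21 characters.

Answer: |bean do security blue|
|butterfly brown stone|
|             umbrella|

Derivation:
Line 1: ['bean', 'do', 'security', 'blue'] (min_width=21, slack=0)
Line 2: ['butterfly', 'brown', 'stone'] (min_width=21, slack=0)
Line 3: ['umbrella'] (min_width=8, slack=13)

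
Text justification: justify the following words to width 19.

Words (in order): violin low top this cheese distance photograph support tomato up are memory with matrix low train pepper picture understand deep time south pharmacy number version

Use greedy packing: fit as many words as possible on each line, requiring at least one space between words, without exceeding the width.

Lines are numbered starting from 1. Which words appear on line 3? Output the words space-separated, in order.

Line 1: ['violin', 'low', 'top', 'this'] (min_width=19, slack=0)
Line 2: ['cheese', 'distance'] (min_width=15, slack=4)
Line 3: ['photograph', 'support'] (min_width=18, slack=1)
Line 4: ['tomato', 'up', 'are'] (min_width=13, slack=6)
Line 5: ['memory', 'with', 'matrix'] (min_width=18, slack=1)
Line 6: ['low', 'train', 'pepper'] (min_width=16, slack=3)
Line 7: ['picture', 'understand'] (min_width=18, slack=1)
Line 8: ['deep', 'time', 'south'] (min_width=15, slack=4)
Line 9: ['pharmacy', 'number'] (min_width=15, slack=4)
Line 10: ['version'] (min_width=7, slack=12)

Answer: photograph support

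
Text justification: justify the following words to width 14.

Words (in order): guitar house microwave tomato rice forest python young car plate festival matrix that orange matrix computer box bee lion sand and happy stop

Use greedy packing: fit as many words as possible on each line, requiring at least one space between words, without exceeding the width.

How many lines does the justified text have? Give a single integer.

Answer: 11

Derivation:
Line 1: ['guitar', 'house'] (min_width=12, slack=2)
Line 2: ['microwave'] (min_width=9, slack=5)
Line 3: ['tomato', 'rice'] (min_width=11, slack=3)
Line 4: ['forest', 'python'] (min_width=13, slack=1)
Line 5: ['young', 'car'] (min_width=9, slack=5)
Line 6: ['plate', 'festival'] (min_width=14, slack=0)
Line 7: ['matrix', 'that'] (min_width=11, slack=3)
Line 8: ['orange', 'matrix'] (min_width=13, slack=1)
Line 9: ['computer', 'box'] (min_width=12, slack=2)
Line 10: ['bee', 'lion', 'sand'] (min_width=13, slack=1)
Line 11: ['and', 'happy', 'stop'] (min_width=14, slack=0)
Total lines: 11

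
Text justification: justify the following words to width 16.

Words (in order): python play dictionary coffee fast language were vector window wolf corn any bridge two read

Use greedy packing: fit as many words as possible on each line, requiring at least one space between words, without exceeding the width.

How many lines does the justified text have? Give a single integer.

Line 1: ['python', 'play'] (min_width=11, slack=5)
Line 2: ['dictionary'] (min_width=10, slack=6)
Line 3: ['coffee', 'fast'] (min_width=11, slack=5)
Line 4: ['language', 'were'] (min_width=13, slack=3)
Line 5: ['vector', 'window'] (min_width=13, slack=3)
Line 6: ['wolf', 'corn', 'any'] (min_width=13, slack=3)
Line 7: ['bridge', 'two', 'read'] (min_width=15, slack=1)
Total lines: 7

Answer: 7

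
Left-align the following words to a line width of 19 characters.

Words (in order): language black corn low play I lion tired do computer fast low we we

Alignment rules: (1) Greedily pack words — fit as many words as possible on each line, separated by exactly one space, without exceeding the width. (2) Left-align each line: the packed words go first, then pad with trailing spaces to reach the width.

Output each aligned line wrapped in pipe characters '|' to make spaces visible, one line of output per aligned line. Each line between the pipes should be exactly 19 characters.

Line 1: ['language', 'black', 'corn'] (min_width=19, slack=0)
Line 2: ['low', 'play', 'I', 'lion'] (min_width=15, slack=4)
Line 3: ['tired', 'do', 'computer'] (min_width=17, slack=2)
Line 4: ['fast', 'low', 'we', 'we'] (min_width=14, slack=5)

Answer: |language black corn|
|low play I lion    |
|tired do computer  |
|fast low we we     |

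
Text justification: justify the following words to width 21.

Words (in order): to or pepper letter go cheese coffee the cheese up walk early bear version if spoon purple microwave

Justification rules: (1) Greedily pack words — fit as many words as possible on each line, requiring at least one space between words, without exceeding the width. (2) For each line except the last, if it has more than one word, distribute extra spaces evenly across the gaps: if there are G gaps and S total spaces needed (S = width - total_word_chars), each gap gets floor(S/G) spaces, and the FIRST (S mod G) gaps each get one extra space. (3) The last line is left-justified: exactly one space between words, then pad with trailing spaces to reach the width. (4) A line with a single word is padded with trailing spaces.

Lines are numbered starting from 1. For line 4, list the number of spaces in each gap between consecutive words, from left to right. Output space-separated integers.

Answer: 1 1 1

Derivation:
Line 1: ['to', 'or', 'pepper', 'letter'] (min_width=19, slack=2)
Line 2: ['go', 'cheese', 'coffee', 'the'] (min_width=20, slack=1)
Line 3: ['cheese', 'up', 'walk', 'early'] (min_width=20, slack=1)
Line 4: ['bear', 'version', 'if', 'spoon'] (min_width=21, slack=0)
Line 5: ['purple', 'microwave'] (min_width=16, slack=5)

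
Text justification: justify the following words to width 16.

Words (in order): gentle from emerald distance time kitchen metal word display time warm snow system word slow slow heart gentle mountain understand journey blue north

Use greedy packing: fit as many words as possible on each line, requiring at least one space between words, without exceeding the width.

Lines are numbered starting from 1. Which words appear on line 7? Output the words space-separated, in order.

Answer: word slow slow

Derivation:
Line 1: ['gentle', 'from'] (min_width=11, slack=5)
Line 2: ['emerald', 'distance'] (min_width=16, slack=0)
Line 3: ['time', 'kitchen'] (min_width=12, slack=4)
Line 4: ['metal', 'word'] (min_width=10, slack=6)
Line 5: ['display', 'time'] (min_width=12, slack=4)
Line 6: ['warm', 'snow', 'system'] (min_width=16, slack=0)
Line 7: ['word', 'slow', 'slow'] (min_width=14, slack=2)
Line 8: ['heart', 'gentle'] (min_width=12, slack=4)
Line 9: ['mountain'] (min_width=8, slack=8)
Line 10: ['understand'] (min_width=10, slack=6)
Line 11: ['journey', 'blue'] (min_width=12, slack=4)
Line 12: ['north'] (min_width=5, slack=11)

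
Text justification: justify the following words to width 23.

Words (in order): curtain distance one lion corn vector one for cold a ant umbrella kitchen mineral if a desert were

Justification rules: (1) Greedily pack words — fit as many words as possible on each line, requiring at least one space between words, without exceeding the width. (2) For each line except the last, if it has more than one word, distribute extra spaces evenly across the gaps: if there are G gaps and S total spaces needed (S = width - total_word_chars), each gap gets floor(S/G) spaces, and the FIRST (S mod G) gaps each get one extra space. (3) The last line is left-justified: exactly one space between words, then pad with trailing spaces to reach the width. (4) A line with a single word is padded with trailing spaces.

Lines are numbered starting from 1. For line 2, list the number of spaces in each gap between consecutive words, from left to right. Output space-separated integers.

Line 1: ['curtain', 'distance', 'one'] (min_width=20, slack=3)
Line 2: ['lion', 'corn', 'vector', 'one'] (min_width=20, slack=3)
Line 3: ['for', 'cold', 'a', 'ant', 'umbrella'] (min_width=23, slack=0)
Line 4: ['kitchen', 'mineral', 'if', 'a'] (min_width=20, slack=3)
Line 5: ['desert', 'were'] (min_width=11, slack=12)

Answer: 2 2 2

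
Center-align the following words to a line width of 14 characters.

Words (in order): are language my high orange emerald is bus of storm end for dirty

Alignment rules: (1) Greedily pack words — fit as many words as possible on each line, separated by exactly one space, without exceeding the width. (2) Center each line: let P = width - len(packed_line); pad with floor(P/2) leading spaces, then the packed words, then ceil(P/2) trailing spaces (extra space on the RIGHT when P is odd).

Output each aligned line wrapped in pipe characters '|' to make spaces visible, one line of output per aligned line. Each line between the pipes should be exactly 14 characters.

Answer: | are language |
|my high orange|
|emerald is bus|
| of storm end |
|  for dirty   |

Derivation:
Line 1: ['are', 'language'] (min_width=12, slack=2)
Line 2: ['my', 'high', 'orange'] (min_width=14, slack=0)
Line 3: ['emerald', 'is', 'bus'] (min_width=14, slack=0)
Line 4: ['of', 'storm', 'end'] (min_width=12, slack=2)
Line 5: ['for', 'dirty'] (min_width=9, slack=5)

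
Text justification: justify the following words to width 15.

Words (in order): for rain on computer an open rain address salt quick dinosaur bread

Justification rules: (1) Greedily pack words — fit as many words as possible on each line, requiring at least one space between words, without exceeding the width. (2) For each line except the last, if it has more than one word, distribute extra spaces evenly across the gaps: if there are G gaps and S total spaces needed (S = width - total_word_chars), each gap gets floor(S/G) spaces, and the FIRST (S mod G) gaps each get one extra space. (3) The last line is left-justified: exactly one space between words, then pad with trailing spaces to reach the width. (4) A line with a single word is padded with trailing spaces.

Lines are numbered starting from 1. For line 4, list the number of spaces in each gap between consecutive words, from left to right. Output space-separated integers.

Line 1: ['for', 'rain', 'on'] (min_width=11, slack=4)
Line 2: ['computer', 'an'] (min_width=11, slack=4)
Line 3: ['open', 'rain'] (min_width=9, slack=6)
Line 4: ['address', 'salt'] (min_width=12, slack=3)
Line 5: ['quick', 'dinosaur'] (min_width=14, slack=1)
Line 6: ['bread'] (min_width=5, slack=10)

Answer: 4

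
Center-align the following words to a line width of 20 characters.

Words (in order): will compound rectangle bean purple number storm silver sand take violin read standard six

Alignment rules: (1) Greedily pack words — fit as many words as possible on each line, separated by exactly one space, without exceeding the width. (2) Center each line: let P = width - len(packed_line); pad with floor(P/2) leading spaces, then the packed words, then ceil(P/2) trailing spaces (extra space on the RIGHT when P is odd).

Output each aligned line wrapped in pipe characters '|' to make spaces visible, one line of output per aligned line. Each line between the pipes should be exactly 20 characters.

Line 1: ['will', 'compound'] (min_width=13, slack=7)
Line 2: ['rectangle', 'bean'] (min_width=14, slack=6)
Line 3: ['purple', 'number', 'storm'] (min_width=19, slack=1)
Line 4: ['silver', 'sand', 'take'] (min_width=16, slack=4)
Line 5: ['violin', 'read', 'standard'] (min_width=20, slack=0)
Line 6: ['six'] (min_width=3, slack=17)

Answer: |   will compound    |
|   rectangle bean   |
|purple number storm |
|  silver sand take  |
|violin read standard|
|        six         |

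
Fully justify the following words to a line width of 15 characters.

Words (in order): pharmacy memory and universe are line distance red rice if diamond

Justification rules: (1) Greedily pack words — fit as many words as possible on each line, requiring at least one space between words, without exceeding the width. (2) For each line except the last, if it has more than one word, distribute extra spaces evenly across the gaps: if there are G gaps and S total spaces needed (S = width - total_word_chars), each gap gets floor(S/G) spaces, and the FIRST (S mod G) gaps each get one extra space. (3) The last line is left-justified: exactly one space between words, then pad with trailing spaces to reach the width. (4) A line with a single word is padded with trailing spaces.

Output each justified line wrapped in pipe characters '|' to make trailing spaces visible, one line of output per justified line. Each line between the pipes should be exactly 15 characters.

Answer: |pharmacy memory|
|and    universe|
|are        line|
|distance    red|
|rice if diamond|

Derivation:
Line 1: ['pharmacy', 'memory'] (min_width=15, slack=0)
Line 2: ['and', 'universe'] (min_width=12, slack=3)
Line 3: ['are', 'line'] (min_width=8, slack=7)
Line 4: ['distance', 'red'] (min_width=12, slack=3)
Line 5: ['rice', 'if', 'diamond'] (min_width=15, slack=0)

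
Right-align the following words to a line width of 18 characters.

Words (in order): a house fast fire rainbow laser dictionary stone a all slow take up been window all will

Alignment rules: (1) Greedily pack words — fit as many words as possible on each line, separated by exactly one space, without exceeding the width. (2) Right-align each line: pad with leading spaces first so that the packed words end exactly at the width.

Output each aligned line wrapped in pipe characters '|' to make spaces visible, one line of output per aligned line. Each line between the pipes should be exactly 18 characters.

Answer: | a house fast fire|
|     rainbow laser|
|dictionary stone a|
|  all slow take up|
|   been window all|
|              will|

Derivation:
Line 1: ['a', 'house', 'fast', 'fire'] (min_width=17, slack=1)
Line 2: ['rainbow', 'laser'] (min_width=13, slack=5)
Line 3: ['dictionary', 'stone', 'a'] (min_width=18, slack=0)
Line 4: ['all', 'slow', 'take', 'up'] (min_width=16, slack=2)
Line 5: ['been', 'window', 'all'] (min_width=15, slack=3)
Line 6: ['will'] (min_width=4, slack=14)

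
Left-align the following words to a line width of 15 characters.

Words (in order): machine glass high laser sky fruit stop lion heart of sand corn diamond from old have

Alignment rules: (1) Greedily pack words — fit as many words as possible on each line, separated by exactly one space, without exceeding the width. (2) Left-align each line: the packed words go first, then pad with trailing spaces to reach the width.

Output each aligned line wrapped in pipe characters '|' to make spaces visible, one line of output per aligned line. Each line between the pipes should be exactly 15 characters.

Line 1: ['machine', 'glass'] (min_width=13, slack=2)
Line 2: ['high', 'laser', 'sky'] (min_width=14, slack=1)
Line 3: ['fruit', 'stop', 'lion'] (min_width=15, slack=0)
Line 4: ['heart', 'of', 'sand'] (min_width=13, slack=2)
Line 5: ['corn', 'diamond'] (min_width=12, slack=3)
Line 6: ['from', 'old', 'have'] (min_width=13, slack=2)

Answer: |machine glass  |
|high laser sky |
|fruit stop lion|
|heart of sand  |
|corn diamond   |
|from old have  |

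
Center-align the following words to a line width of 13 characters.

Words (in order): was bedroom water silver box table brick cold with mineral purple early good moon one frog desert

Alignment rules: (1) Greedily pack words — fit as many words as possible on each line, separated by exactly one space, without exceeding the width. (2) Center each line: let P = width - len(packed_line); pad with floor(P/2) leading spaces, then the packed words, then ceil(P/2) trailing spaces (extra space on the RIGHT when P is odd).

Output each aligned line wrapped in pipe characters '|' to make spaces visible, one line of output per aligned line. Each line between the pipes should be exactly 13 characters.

Answer: | was bedroom |
|water silver |
|  box table  |
| brick cold  |
|with mineral |
|purple early |
|good moon one|
| frog desert |

Derivation:
Line 1: ['was', 'bedroom'] (min_width=11, slack=2)
Line 2: ['water', 'silver'] (min_width=12, slack=1)
Line 3: ['box', 'table'] (min_width=9, slack=4)
Line 4: ['brick', 'cold'] (min_width=10, slack=3)
Line 5: ['with', 'mineral'] (min_width=12, slack=1)
Line 6: ['purple', 'early'] (min_width=12, slack=1)
Line 7: ['good', 'moon', 'one'] (min_width=13, slack=0)
Line 8: ['frog', 'desert'] (min_width=11, slack=2)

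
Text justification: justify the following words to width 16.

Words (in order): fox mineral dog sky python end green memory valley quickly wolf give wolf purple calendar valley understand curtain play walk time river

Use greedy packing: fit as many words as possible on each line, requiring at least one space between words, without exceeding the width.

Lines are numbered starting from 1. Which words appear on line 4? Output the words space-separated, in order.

Line 1: ['fox', 'mineral', 'dog'] (min_width=15, slack=1)
Line 2: ['sky', 'python', 'end'] (min_width=14, slack=2)
Line 3: ['green', 'memory'] (min_width=12, slack=4)
Line 4: ['valley', 'quickly'] (min_width=14, slack=2)
Line 5: ['wolf', 'give', 'wolf'] (min_width=14, slack=2)
Line 6: ['purple', 'calendar'] (min_width=15, slack=1)
Line 7: ['valley'] (min_width=6, slack=10)
Line 8: ['understand'] (min_width=10, slack=6)
Line 9: ['curtain', 'play'] (min_width=12, slack=4)
Line 10: ['walk', 'time', 'river'] (min_width=15, slack=1)

Answer: valley quickly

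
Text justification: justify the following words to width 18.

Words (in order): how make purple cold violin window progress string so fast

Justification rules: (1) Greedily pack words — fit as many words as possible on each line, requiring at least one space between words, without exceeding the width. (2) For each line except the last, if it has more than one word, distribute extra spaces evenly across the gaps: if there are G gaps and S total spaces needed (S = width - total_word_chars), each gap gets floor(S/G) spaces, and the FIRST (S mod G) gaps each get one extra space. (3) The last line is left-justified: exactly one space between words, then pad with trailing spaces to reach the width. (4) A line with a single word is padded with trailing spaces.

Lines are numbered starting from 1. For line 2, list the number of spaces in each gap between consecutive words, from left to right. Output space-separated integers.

Answer: 1 1

Derivation:
Line 1: ['how', 'make', 'purple'] (min_width=15, slack=3)
Line 2: ['cold', 'violin', 'window'] (min_width=18, slack=0)
Line 3: ['progress', 'string', 'so'] (min_width=18, slack=0)
Line 4: ['fast'] (min_width=4, slack=14)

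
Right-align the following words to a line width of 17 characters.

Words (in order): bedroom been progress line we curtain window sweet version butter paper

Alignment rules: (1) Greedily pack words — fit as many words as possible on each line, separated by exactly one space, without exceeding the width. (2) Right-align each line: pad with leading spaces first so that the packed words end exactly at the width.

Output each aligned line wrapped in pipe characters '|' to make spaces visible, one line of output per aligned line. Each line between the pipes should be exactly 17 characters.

Line 1: ['bedroom', 'been'] (min_width=12, slack=5)
Line 2: ['progress', 'line', 'we'] (min_width=16, slack=1)
Line 3: ['curtain', 'window'] (min_width=14, slack=3)
Line 4: ['sweet', 'version'] (min_width=13, slack=4)
Line 5: ['butter', 'paper'] (min_width=12, slack=5)

Answer: |     bedroom been|
| progress line we|
|   curtain window|
|    sweet version|
|     butter paper|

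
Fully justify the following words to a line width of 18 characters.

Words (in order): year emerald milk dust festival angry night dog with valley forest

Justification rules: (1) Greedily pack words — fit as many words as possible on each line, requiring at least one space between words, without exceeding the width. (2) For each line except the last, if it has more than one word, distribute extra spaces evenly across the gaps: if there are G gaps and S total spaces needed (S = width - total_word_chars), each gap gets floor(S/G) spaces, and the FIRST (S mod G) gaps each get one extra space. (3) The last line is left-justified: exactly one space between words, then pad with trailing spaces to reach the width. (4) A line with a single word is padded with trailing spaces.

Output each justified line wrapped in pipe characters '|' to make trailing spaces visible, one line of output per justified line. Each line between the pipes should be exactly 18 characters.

Line 1: ['year', 'emerald', 'milk'] (min_width=17, slack=1)
Line 2: ['dust', 'festival'] (min_width=13, slack=5)
Line 3: ['angry', 'night', 'dog'] (min_width=15, slack=3)
Line 4: ['with', 'valley', 'forest'] (min_width=18, slack=0)

Answer: |year  emerald milk|
|dust      festival|
|angry   night  dog|
|with valley forest|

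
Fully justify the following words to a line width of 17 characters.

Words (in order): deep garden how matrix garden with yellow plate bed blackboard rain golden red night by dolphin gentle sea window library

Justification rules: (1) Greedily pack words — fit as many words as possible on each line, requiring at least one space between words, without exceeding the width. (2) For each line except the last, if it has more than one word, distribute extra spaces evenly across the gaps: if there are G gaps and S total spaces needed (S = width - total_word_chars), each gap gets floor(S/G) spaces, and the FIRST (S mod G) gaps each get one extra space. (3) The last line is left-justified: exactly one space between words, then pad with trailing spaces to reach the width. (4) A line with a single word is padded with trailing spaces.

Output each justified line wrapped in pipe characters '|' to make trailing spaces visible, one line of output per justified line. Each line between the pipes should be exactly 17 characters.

Line 1: ['deep', 'garden', 'how'] (min_width=15, slack=2)
Line 2: ['matrix', 'garden'] (min_width=13, slack=4)
Line 3: ['with', 'yellow', 'plate'] (min_width=17, slack=0)
Line 4: ['bed', 'blackboard'] (min_width=14, slack=3)
Line 5: ['rain', 'golden', 'red'] (min_width=15, slack=2)
Line 6: ['night', 'by', 'dolphin'] (min_width=16, slack=1)
Line 7: ['gentle', 'sea', 'window'] (min_width=17, slack=0)
Line 8: ['library'] (min_width=7, slack=10)

Answer: |deep  garden  how|
|matrix     garden|
|with yellow plate|
|bed    blackboard|
|rain  golden  red|
|night  by dolphin|
|gentle sea window|
|library          |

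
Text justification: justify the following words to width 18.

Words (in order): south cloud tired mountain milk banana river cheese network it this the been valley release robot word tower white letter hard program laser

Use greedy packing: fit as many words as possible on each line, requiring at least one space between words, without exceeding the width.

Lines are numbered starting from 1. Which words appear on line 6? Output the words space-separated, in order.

Line 1: ['south', 'cloud', 'tired'] (min_width=17, slack=1)
Line 2: ['mountain', 'milk'] (min_width=13, slack=5)
Line 3: ['banana', 'river'] (min_width=12, slack=6)
Line 4: ['cheese', 'network', 'it'] (min_width=17, slack=1)
Line 5: ['this', 'the', 'been'] (min_width=13, slack=5)
Line 6: ['valley', 'release'] (min_width=14, slack=4)
Line 7: ['robot', 'word', 'tower'] (min_width=16, slack=2)
Line 8: ['white', 'letter', 'hard'] (min_width=17, slack=1)
Line 9: ['program', 'laser'] (min_width=13, slack=5)

Answer: valley release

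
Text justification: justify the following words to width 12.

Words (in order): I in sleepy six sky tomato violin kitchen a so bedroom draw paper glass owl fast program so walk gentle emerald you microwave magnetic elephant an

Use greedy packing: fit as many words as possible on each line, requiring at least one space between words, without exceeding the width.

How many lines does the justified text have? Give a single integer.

Answer: 14

Derivation:
Line 1: ['I', 'in', 'sleepy'] (min_width=11, slack=1)
Line 2: ['six', 'sky'] (min_width=7, slack=5)
Line 3: ['tomato'] (min_width=6, slack=6)
Line 4: ['violin'] (min_width=6, slack=6)
Line 5: ['kitchen', 'a', 'so'] (min_width=12, slack=0)
Line 6: ['bedroom', 'draw'] (min_width=12, slack=0)
Line 7: ['paper', 'glass'] (min_width=11, slack=1)
Line 8: ['owl', 'fast'] (min_width=8, slack=4)
Line 9: ['program', 'so'] (min_width=10, slack=2)
Line 10: ['walk', 'gentle'] (min_width=11, slack=1)
Line 11: ['emerald', 'you'] (min_width=11, slack=1)
Line 12: ['microwave'] (min_width=9, slack=3)
Line 13: ['magnetic'] (min_width=8, slack=4)
Line 14: ['elephant', 'an'] (min_width=11, slack=1)
Total lines: 14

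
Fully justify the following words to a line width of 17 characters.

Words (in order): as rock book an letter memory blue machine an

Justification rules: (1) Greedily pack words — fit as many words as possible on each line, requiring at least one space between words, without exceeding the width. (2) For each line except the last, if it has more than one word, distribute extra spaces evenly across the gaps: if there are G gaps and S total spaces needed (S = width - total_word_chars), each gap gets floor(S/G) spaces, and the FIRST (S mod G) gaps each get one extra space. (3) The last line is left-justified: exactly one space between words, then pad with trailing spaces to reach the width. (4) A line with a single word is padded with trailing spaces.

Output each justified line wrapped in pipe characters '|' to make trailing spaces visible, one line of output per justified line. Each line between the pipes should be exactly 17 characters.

Line 1: ['as', 'rock', 'book', 'an'] (min_width=15, slack=2)
Line 2: ['letter', 'memory'] (min_width=13, slack=4)
Line 3: ['blue', 'machine', 'an'] (min_width=15, slack=2)

Answer: |as  rock  book an|
|letter     memory|
|blue machine an  |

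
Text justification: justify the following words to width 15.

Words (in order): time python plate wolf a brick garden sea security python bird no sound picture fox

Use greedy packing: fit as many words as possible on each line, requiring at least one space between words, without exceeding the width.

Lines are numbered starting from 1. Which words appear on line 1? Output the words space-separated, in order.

Line 1: ['time', 'python'] (min_width=11, slack=4)
Line 2: ['plate', 'wolf', 'a'] (min_width=12, slack=3)
Line 3: ['brick', 'garden'] (min_width=12, slack=3)
Line 4: ['sea', 'security'] (min_width=12, slack=3)
Line 5: ['python', 'bird', 'no'] (min_width=14, slack=1)
Line 6: ['sound', 'picture'] (min_width=13, slack=2)
Line 7: ['fox'] (min_width=3, slack=12)

Answer: time python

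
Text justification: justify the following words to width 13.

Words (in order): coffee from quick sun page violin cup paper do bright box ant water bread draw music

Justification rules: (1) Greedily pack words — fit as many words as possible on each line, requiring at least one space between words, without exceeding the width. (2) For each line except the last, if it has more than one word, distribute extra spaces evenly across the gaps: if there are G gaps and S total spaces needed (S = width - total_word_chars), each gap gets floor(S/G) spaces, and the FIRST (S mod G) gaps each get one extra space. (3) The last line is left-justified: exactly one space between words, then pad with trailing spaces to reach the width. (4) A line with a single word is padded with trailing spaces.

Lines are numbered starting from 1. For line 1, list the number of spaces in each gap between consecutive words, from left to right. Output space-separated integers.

Line 1: ['coffee', 'from'] (min_width=11, slack=2)
Line 2: ['quick', 'sun'] (min_width=9, slack=4)
Line 3: ['page', 'violin'] (min_width=11, slack=2)
Line 4: ['cup', 'paper', 'do'] (min_width=12, slack=1)
Line 5: ['bright', 'box'] (min_width=10, slack=3)
Line 6: ['ant', 'water'] (min_width=9, slack=4)
Line 7: ['bread', 'draw'] (min_width=10, slack=3)
Line 8: ['music'] (min_width=5, slack=8)

Answer: 3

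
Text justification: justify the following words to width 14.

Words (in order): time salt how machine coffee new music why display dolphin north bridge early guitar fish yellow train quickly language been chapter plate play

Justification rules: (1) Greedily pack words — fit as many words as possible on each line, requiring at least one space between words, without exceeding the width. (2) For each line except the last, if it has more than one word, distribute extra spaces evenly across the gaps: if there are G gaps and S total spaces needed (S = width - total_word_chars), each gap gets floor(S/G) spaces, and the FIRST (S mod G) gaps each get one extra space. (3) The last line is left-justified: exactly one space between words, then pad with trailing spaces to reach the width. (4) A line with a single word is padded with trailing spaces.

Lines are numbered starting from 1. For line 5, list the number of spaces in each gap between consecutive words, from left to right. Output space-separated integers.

Answer: 2

Derivation:
Line 1: ['time', 'salt', 'how'] (min_width=13, slack=1)
Line 2: ['machine', 'coffee'] (min_width=14, slack=0)
Line 3: ['new', 'music', 'why'] (min_width=13, slack=1)
Line 4: ['display'] (min_width=7, slack=7)
Line 5: ['dolphin', 'north'] (min_width=13, slack=1)
Line 6: ['bridge', 'early'] (min_width=12, slack=2)
Line 7: ['guitar', 'fish'] (min_width=11, slack=3)
Line 8: ['yellow', 'train'] (min_width=12, slack=2)
Line 9: ['quickly'] (min_width=7, slack=7)
Line 10: ['language', 'been'] (min_width=13, slack=1)
Line 11: ['chapter', 'plate'] (min_width=13, slack=1)
Line 12: ['play'] (min_width=4, slack=10)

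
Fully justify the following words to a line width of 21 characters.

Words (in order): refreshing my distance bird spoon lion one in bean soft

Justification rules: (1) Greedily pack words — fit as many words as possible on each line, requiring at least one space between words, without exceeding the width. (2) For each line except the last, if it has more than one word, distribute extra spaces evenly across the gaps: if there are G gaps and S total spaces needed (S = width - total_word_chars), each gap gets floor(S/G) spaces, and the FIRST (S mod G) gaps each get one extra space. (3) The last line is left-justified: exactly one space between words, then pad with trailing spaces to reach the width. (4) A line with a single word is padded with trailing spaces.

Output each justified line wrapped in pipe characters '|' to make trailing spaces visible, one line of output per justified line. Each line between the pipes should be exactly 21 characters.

Line 1: ['refreshing', 'my'] (min_width=13, slack=8)
Line 2: ['distance', 'bird', 'spoon'] (min_width=19, slack=2)
Line 3: ['lion', 'one', 'in', 'bean', 'soft'] (min_width=21, slack=0)

Answer: |refreshing         my|
|distance  bird  spoon|
|lion one in bean soft|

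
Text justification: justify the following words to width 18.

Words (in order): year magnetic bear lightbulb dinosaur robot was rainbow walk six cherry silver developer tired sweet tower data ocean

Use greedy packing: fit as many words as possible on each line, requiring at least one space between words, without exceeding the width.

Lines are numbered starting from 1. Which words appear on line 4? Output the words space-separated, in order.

Answer: walk six cherry

Derivation:
Line 1: ['year', 'magnetic', 'bear'] (min_width=18, slack=0)
Line 2: ['lightbulb', 'dinosaur'] (min_width=18, slack=0)
Line 3: ['robot', 'was', 'rainbow'] (min_width=17, slack=1)
Line 4: ['walk', 'six', 'cherry'] (min_width=15, slack=3)
Line 5: ['silver', 'developer'] (min_width=16, slack=2)
Line 6: ['tired', 'sweet', 'tower'] (min_width=17, slack=1)
Line 7: ['data', 'ocean'] (min_width=10, slack=8)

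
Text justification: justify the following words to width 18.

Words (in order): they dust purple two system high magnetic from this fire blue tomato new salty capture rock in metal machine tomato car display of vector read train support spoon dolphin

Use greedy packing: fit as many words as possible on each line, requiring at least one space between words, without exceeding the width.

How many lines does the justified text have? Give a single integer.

Line 1: ['they', 'dust', 'purple'] (min_width=16, slack=2)
Line 2: ['two', 'system', 'high'] (min_width=15, slack=3)
Line 3: ['magnetic', 'from', 'this'] (min_width=18, slack=0)
Line 4: ['fire', 'blue', 'tomato'] (min_width=16, slack=2)
Line 5: ['new', 'salty', 'capture'] (min_width=17, slack=1)
Line 6: ['rock', 'in', 'metal'] (min_width=13, slack=5)
Line 7: ['machine', 'tomato', 'car'] (min_width=18, slack=0)
Line 8: ['display', 'of', 'vector'] (min_width=17, slack=1)
Line 9: ['read', 'train', 'support'] (min_width=18, slack=0)
Line 10: ['spoon', 'dolphin'] (min_width=13, slack=5)
Total lines: 10

Answer: 10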